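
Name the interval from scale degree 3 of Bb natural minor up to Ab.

perfect fifth

Scale degree 3 of Bb natural minor is Db.
Db up to Ab: letters D→A make it a fifth; 7 semitones makes it perfect.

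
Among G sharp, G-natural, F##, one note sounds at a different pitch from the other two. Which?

G#

In 12-tone equal temperament, enharmonic equivalents share a pitch class. G# is pitch class 8; G is pitch class 7; F## is pitch class 7.
G and F## share pitch class 7, while G# is pitch class 8.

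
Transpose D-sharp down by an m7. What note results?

A seventh below D lands on the letter E.
A minor seventh spans 10 semitones, so D# moves to pitch class 5. On the letter E that is E#.

E#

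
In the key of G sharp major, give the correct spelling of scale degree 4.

Degree 4 takes the letter 3 steps above G, which is C.
In major, degree 4 sits 5 semitones above the tonic. G# + 5 semitones is pitch class 1, spelled on C as C#.

C#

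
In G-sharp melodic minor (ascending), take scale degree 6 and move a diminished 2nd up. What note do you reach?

F

Scale degree 6 of G# melodic minor (ascending) is E#.
A diminished second (0 semitones) above E# lands on the letter F, giving F.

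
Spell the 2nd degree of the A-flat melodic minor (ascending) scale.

The Ab melodic minor (ascending) scale runs Ab Bb Cb Db Eb F G.
Degree 2 is Bb.

Bb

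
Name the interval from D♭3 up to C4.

major seventh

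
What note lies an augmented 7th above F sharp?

E##

A seventh above F lands on the letter E.
An augmented seventh spans 12 semitones, so F# moves to pitch class 6. On the letter E that is E##.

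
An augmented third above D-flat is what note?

F#

D up a major third is F#, so the target letter is F.
From Db, an augmented third is 5 semitones up: F#.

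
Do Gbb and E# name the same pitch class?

Gbb is pitch class 5; E# is pitch class 5.
All spellings map to pitch class 5, so they are enharmonically equivalent.

Yes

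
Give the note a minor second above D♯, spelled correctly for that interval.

D up a major second is E, so the target letter is E.
From D#, a minor second is 1 semitone up: E.

E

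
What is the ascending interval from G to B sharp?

augmented third

Counting letters G–A–B gives a third.
G→B# = 5 semitones, 1 wider than the major third (4), so augmented.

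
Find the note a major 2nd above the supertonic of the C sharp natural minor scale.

The supertonic of C# natural minor is D#.
A major second (2 semitones) above D# lands on the letter E, giving E#.

E#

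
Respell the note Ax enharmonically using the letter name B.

B

A## is pitch class 11. The letter B alone is pitch class 11.
Pitch class 11 on B needs no accidental: B.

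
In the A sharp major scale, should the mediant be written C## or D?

C##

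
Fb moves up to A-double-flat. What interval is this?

The letter names run F→A, a span of 2 letter steps, so the interval is some kind of third.
Fb to Abb is 3 semitones. A major third is 4, so 3 makes it minor.

minor third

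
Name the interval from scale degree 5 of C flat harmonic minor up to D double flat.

diminished fifth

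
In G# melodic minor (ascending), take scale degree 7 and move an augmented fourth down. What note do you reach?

Scale degree 7 of G# melodic minor (ascending) is F##.
An augmented fourth (6 semitones) below F## lands on the letter C, giving C#.

C#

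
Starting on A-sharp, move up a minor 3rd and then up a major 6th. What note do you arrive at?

A#

A minor third up from A# is C# (letter C, 3 semitones up).
A major sixth up from C# is A# (letter A, 9 semitones up).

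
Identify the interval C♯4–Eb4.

diminished third

The letter names run C→E, a span of 2 letter steps, so the interval is some kind of third.
C# to Eb is 2 semitones. A major third is 4, so 2 makes it diminished.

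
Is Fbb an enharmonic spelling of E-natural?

Fbb is pitch class 3; E is pitch class 4.
The pitch classes differ (3 vs. 4), so they are not enharmonic equivalents.

No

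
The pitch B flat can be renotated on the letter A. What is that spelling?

Bb is pitch class 10. The letter A alone is pitch class 9.
To reach pitch class 10 from A requires an offset of +1 semitone, i.e. sharp: A#.

A#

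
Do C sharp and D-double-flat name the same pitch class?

Two spellings are enharmonically equivalent only if they share a pitch class.
Here C# → 1, Dbb → 0; 0 ≠ 1, so they are not.

No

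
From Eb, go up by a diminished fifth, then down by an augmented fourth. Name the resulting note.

A diminished fifth up from Eb is Bbb (letter B, 6 semitones up).
An augmented fourth down from Bbb is Fbb (letter F, 6 semitones down).

Fbb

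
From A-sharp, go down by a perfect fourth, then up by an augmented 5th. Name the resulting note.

B##

A perfect fourth down from A# is E# (letter E, 5 semitones down).
An augmented fifth up from E# is B## (letter B, 8 semitones up).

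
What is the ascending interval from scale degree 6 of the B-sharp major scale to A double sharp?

major second

Scale degree 6 of B# major is G##.
G## up to A##: letters G→A make it a second; 2 semitones makes it major.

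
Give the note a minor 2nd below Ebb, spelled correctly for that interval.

E down a major second is D, so the target letter is D.
From Ebb, a minor second is 1 semitone down: Db.

Db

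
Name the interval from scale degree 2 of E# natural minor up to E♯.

minor seventh

Scale degree 2 of E# natural minor is F##.
F## up to E#: letters F→E make it a seventh; 10 semitones makes it minor.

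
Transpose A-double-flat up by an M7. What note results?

A seventh above A lands on the letter G.
A major seventh spans 11 semitones, so Abb moves to pitch class 6. On the letter G that is Gb.

Gb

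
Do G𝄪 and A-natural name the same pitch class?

G## = pitch class 9 and A = pitch class 9 — the same pitch class, so they are enharmonic equivalents.

Yes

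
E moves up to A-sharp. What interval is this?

The letter names run E→A, a span of 3 letter steps, so the interval is some kind of fourth.
E to A# is 6 semitones. A perfect fourth is 5, so 6 makes it augmented.

augmented fourth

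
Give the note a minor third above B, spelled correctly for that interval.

D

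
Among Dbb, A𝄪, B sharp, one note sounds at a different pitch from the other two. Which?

In 12-tone equal temperament, enharmonic equivalents share a pitch class. Dbb is pitch class 0; A## is pitch class 11; B# is pitch class 0.
Dbb and B# share pitch class 0, while A## is pitch class 11.

A##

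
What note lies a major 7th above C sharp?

A seventh above C lands on the letter B.
A major seventh spans 11 semitones, so C# moves to pitch class 0. On the letter B that is B#.

B#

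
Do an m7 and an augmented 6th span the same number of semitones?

Yes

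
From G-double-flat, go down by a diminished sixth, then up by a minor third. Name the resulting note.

A diminished sixth down from Gbb is Bb (letter B, 7 semitones down).
A minor third up from Bb is Db (letter D, 3 semitones up).

Db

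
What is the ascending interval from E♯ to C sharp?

Counting letters E–F–G–A–B–C gives a sixth.
E#→C# = 8 semitones, 1 narrower than the major sixth (9), so minor.

minor sixth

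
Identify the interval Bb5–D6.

Counting letters B–C–D gives a third.
Bb→D = 4 semitones, exactly the major third.

major third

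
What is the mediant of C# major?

E#

The C# major scale runs C# D# E# F# G# A# B#.
Degree 3 is E#.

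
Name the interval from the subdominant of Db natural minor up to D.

augmented fifth

The subdominant of Db natural minor is Gb.
Gb up to D: letters G→D make it a fifth; 8 semitones makes it augmented.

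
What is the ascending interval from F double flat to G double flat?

major second

The letter names run F→G, a span of 1 letter step, so the interval is some kind of second.
Fbb to Gbb is 2 semitones. A major second is 2, so 2 makes it major.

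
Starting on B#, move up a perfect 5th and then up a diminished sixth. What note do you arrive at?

D

A perfect fifth up from B# is F## (letter F, 7 semitones up).
A diminished sixth up from F## is D (letter D, 7 semitones up).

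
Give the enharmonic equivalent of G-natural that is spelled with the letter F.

F##

G is pitch class 7. The letter F alone is pitch class 5.
To reach pitch class 7 from F requires an offset of +2 semitones, i.e. double sharp: F##.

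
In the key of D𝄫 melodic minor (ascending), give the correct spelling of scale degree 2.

Degree 2 takes the letter 1 step above D, which is E.
In melodic minor (ascending), degree 2 sits 2 semitones above the tonic. Dbb + 2 semitones is pitch class 2, spelled on E as Ebb.

Ebb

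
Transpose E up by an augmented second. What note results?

F##

A second above E lands on the letter F.
An augmented second spans 3 semitones, so E moves to pitch class 7. On the letter F that is F##.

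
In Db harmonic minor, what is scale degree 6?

The Db harmonic minor scale runs Db Eb Fb Gb Ab Bbb C.
Degree 6 is Bbb.

Bbb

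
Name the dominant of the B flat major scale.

F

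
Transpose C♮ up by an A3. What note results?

E#

A third above C lands on the letter E.
An augmented third spans 5 semitones, so C moves to pitch class 5. On the letter E that is E#.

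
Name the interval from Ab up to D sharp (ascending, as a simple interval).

Counting letters A–B–C–D gives a fourth.
Ab→D# = 7 semitones, 2 wider than the perfect fourth (5), so doubly augmented.

doubly augmented fourth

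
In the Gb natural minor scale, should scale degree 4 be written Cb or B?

Each scale degree takes a distinct letter name. Degree 4 of a scale on G must use the letter C.
Cb and B are enharmonically the same pitch, but only Cb uses the letter C, so it is the correct spelling here.

Cb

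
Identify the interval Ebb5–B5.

doubly augmented fifth

The letter names run E→B, a span of 4 letter steps, so the interval is some kind of fifth.
Ebb to B is 9 semitones. A perfect fifth is 7, so 9 makes it doubly augmented.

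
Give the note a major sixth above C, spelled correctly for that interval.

A

A sixth above C lands on the letter A.
A major sixth spans 9 semitones, so C moves to pitch class 9. On the letter A that is A.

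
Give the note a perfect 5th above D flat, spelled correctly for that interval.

Ab

A fifth above D lands on the letter A.
A perfect fifth spans 7 semitones, so Db moves to pitch class 8. On the letter A that is Ab.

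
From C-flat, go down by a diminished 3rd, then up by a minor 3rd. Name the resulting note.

A diminished third down from Cb is A (letter A, 2 semitones down).
A minor third up from A is C (letter C, 3 semitones up).

C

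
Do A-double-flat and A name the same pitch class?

Two spellings are enharmonically equivalent only if they share a pitch class.
Here Abb → 7, A → 9; 7 ≠ 9, so they are not.

No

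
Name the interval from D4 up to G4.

The letter names run D→G, a span of 3 letter steps, so the interval is some kind of fourth.
D to G is 5 semitones. A perfect fourth is 5, so 5 makes it perfect.

perfect fourth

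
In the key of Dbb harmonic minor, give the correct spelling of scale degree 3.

Degree 3 takes the letter 2 steps above D, which is F.
In harmonic minor, degree 3 sits 3 semitones above the tonic. Dbb + 3 semitones is pitch class 3, spelled on F as Fbb.

Fbb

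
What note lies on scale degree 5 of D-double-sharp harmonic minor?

Degree 5 takes the letter 4 steps above D, which is A.
In harmonic minor, degree 5 sits 7 semitones above the tonic. D## + 7 semitones is pitch class 11, spelled on A as A##.

A##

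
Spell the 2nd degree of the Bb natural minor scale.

The Bb natural minor scale runs Bb C Db Eb F Gb Ab.
Degree 2 is C.

C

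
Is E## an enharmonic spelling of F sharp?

Yes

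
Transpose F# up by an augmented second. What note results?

G##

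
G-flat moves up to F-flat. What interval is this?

Counting letters G–A–B–C–D–E–F gives a seventh.
Gb→Fb = 10 semitones, 1 narrower than the major seventh (11), so minor.

minor seventh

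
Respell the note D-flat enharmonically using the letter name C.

C#

Db is pitch class 1. The letter C alone is pitch class 0.
To reach pitch class 1 from C requires an offset of +1 semitone, i.e. sharp: C#.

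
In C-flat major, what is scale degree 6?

Ab

The Cb major scale runs Cb Db Eb Fb Gb Ab Bb.
Degree 6 is Ab.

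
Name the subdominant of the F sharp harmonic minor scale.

B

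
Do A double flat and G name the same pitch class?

Yes

Abb = pitch class 7 and G = pitch class 7 — the same pitch class, so they are enharmonic equivalents.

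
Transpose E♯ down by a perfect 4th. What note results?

B#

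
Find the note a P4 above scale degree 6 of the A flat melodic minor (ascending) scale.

Bb

Scale degree 6 of Ab melodic minor (ascending) is F.
A perfect fourth (5 semitones) above F lands on the letter B, giving Bb.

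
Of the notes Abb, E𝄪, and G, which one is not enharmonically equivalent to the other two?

E##

In 12-tone equal temperament, enharmonic equivalents share a pitch class. Abb is pitch class 7; E## is pitch class 6; G is pitch class 7.
Abb and G share pitch class 7, while E## is pitch class 6.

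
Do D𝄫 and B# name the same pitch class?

Yes

Dbb is pitch class 0; B# is pitch class 0.
All spellings map to pitch class 0, so they are enharmonically equivalent.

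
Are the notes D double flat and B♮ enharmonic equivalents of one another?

No

Dbb is pitch class 0; B is pitch class 11.
The pitch classes differ (0 vs. 11), so they are not enharmonic equivalents.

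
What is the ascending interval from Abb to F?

augmented sixth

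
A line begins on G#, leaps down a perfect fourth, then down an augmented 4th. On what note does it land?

A

A perfect fourth down from G# is D# (letter D, 5 semitones down).
An augmented fourth down from D# is A (letter A, 6 semitones down).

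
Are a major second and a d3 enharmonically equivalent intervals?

Yes

A major second spans 2 semitones; a diminished third spans 2.
They are enharmonically equivalent.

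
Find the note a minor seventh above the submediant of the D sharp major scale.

The submediant of D# major is B#.
A minor seventh (10 semitones) above B# lands on the letter A, giving A#.

A#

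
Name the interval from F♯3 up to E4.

minor seventh

Counting letters F–G–A–B–C–D–E gives a seventh.
F#→E = 10 semitones, 1 narrower than the major seventh (11), so minor.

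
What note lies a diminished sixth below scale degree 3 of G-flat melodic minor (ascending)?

D

Scale degree 3 of Gb melodic minor (ascending) is Bbb.
A diminished sixth (7 semitones) below Bbb lands on the letter D, giving D.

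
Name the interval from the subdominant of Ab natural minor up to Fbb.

diminished third

The subdominant of Ab natural minor is Db.
Db up to Fbb: letters D→F make it a third; 2 semitones makes it diminished.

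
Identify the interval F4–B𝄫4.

The letter names run F→B, a span of 3 letter steps, so the interval is some kind of fourth.
F to Bbb is 4 semitones. A perfect fourth is 5, so 4 makes it diminished.

diminished fourth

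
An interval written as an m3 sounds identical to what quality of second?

augmented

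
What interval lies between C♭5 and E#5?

doubly augmented third

Counting letters C–D–E gives a third.
Cb→E# = 6 semitones, 2 wider than the major third (4), so doubly augmented.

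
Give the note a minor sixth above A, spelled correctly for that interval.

F

A up a major sixth is F#, so the target letter is F.
From A, a minor sixth is 8 semitones up: F.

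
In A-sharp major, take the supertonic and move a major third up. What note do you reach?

The supertonic of A# major is B#.
A major third (4 semitones) above B# lands on the letter D, giving D##.

D##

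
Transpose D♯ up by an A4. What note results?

G##

D up a perfect fourth is G, so the target letter is G.
From D#, an augmented fourth is 6 semitones up: G##.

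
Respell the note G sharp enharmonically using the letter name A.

Plain A sits 1 semitone above G#, so on the letter A the same pitch needs a flat: Ab.

Ab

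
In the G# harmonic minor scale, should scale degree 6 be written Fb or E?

Each scale degree takes a distinct letter name. Degree 6 of a scale on G must use the letter E.
E and Fb are enharmonically the same pitch, but only E uses the letter E, so it is the correct spelling here.

E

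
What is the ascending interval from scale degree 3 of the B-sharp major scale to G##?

perfect fourth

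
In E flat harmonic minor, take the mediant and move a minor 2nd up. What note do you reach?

The mediant of Eb harmonic minor is Gb.
A minor second (1 semitone) above Gb lands on the letter A, giving Abb.

Abb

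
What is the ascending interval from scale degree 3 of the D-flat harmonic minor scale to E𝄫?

Scale degree 3 of Db harmonic minor is Fb.
Fb up to Ebb: letters F→E make it a seventh; 10 semitones makes it minor.

minor seventh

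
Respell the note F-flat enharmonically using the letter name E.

Fb is pitch class 4. The letter E alone is pitch class 4.
Pitch class 4 on E needs no accidental: E.

E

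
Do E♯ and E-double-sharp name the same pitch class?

No

E# is pitch class 5; E## is pitch class 6.
The pitch classes differ (5 vs. 6), so they are not enharmonic equivalents.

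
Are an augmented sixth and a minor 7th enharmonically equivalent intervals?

An augmented sixth spans 10 semitones; a minor seventh spans 10.
They are enharmonically equivalent.

Yes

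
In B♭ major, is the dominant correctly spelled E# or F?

F

Each scale degree takes a distinct letter name. Degree 5 of a scale on B must use the letter F.
F and E# are enharmonically the same pitch, but only F uses the letter F, so it is the correct spelling here.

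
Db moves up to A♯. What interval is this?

Counting letters D–E–F–G–A gives a fifth.
Db→A# = 9 semitones, 2 wider than the perfect fifth (7), so doubly augmented.

doubly augmented fifth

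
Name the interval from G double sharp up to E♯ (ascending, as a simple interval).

minor sixth

The letter names run G→E, a span of 5 letter steps, so the interval is some kind of sixth.
G## to E# is 8 semitones. A major sixth is 9, so 8 makes it minor.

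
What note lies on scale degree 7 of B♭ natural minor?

Ab

Degree 7 takes the letter 6 steps above B, which is A.
In natural minor, degree 7 sits 10 semitones above the tonic. Bb + 10 semitones is pitch class 8, spelled on A as Ab.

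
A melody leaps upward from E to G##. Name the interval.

augmented third

Counting letters E–F–G gives a third.
E→G## = 5 semitones, 1 wider than the major third (4), so augmented.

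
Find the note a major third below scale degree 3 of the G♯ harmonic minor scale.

G

Scale degree 3 of G# harmonic minor is B.
A major third (4 semitones) below B lands on the letter G, giving G.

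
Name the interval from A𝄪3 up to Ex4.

perfect fifth

Counting letters A–B–C–D–E gives a fifth.
A##→E## = 7 semitones, exactly the perfect fifth.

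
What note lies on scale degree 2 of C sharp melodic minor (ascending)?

D#

The C# melodic minor (ascending) scale runs C# D# E F# G# A# B#.
Degree 2 is D#.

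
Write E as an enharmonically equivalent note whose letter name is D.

D##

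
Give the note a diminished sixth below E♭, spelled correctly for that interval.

E down a major sixth is G, so the target letter is G.
From Eb, a diminished sixth is 7 semitones down: G#.

G#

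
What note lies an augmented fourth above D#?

D up a perfect fourth is G, so the target letter is G.
From D#, an augmented fourth is 6 semitones up: G##.

G##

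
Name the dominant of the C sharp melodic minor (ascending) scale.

G#

Degree 5 takes the letter 4 steps above C, which is G.
In melodic minor (ascending), degree 5 sits 7 semitones above the tonic. C# + 7 semitones is pitch class 8, spelled on G as G#.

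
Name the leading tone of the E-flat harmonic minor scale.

Degree 7 takes the letter 6 steps above E, which is D.
In harmonic minor, degree 7 sits 11 semitones above the tonic. Eb + 11 semitones is pitch class 2, spelled on D as D.

D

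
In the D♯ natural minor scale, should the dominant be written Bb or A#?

A#

Each scale degree takes a distinct letter name. Degree 5 of a scale on D must use the letter A.
A# and Bb are enharmonically the same pitch, but only A# uses the letter A, so it is the correct spelling here.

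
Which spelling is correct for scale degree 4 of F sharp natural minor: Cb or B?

B

Each scale degree takes a distinct letter name. Degree 4 of a scale on F must use the letter B.
B and Cb are enharmonically the same pitch, but only B uses the letter B, so it is the correct spelling here.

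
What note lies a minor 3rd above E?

G

A third above E lands on the letter G.
A minor third spans 3 semitones, so E moves to pitch class 7. On the letter G that is G.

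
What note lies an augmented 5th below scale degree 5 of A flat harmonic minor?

Abb

Scale degree 5 of Ab harmonic minor is Eb.
An augmented fifth (8 semitones) below Eb lands on the letter A, giving Abb.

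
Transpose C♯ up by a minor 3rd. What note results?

E

A third above C lands on the letter E.
A minor third spans 3 semitones, so C# moves to pitch class 4. On the letter E that is E.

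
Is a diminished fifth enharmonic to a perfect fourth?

A diminished fifth spans 6 semitones; a perfect fourth spans 5.
The spans differ, so they are not enharmonic equivalents.

No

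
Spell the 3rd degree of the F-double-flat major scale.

Abb

Degree 3 takes the letter 2 steps above F, which is A.
In major, degree 3 sits 4 semitones above the tonic. Fbb + 4 semitones is pitch class 7, spelled on A as Abb.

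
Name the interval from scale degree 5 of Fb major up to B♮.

augmented seventh

Scale degree 5 of Fb major is Cb.
Cb up to B: letters C→B make it a seventh; 12 semitones makes it augmented.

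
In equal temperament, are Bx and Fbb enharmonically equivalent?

No

Two spellings are enharmonically equivalent only if they share a pitch class.
Here B## → 1, Fbb → 3; 1 ≠ 3, so they are not.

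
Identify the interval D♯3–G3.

diminished fourth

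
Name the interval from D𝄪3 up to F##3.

minor third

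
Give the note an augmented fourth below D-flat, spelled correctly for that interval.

Abb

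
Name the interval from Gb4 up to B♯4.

Counting letters G–A–B gives a third.
Gb→B# = 6 semitones, 2 wider than the major third (4), so doubly augmented.

doubly augmented third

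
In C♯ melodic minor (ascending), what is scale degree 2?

The C# melodic minor (ascending) scale runs C# D# E F# G# A# B#.
Degree 2 is D#.

D#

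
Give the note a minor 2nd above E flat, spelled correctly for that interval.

Fb

A second above E lands on the letter F.
A minor second spans 1 semitone, so Eb moves to pitch class 4. On the letter F that is Fb.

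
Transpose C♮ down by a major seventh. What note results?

C down a major seventh is Db, so the target letter is D.
From C, a major seventh is 11 semitones down: Db.

Db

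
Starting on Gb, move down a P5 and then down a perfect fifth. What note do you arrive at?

Fb

A perfect fifth down from Gb is Cb (letter C, 7 semitones down).
A perfect fifth down from Cb is Fb (letter F, 7 semitones down).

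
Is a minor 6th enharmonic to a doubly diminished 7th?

Yes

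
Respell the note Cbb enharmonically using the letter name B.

Cbb is pitch class 10. The letter B alone is pitch class 11.
To reach pitch class 10 from B requires an offset of -1 semitone, i.e. flat: Bb.

Bb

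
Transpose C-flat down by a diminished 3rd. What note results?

A

C down a major third is Ab, so the target letter is A.
From Cb, a diminished third is 2 semitones down: A.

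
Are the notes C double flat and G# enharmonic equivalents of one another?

Cbb is pitch class 10; G# is pitch class 8.
The pitch classes differ (10 vs. 8), so they are not enharmonic equivalents.

No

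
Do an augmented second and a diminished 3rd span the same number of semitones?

An augmented second spans 3 semitones; a diminished third spans 2.
The spans differ, so they are not enharmonic equivalents.

No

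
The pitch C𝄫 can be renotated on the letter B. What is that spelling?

Bb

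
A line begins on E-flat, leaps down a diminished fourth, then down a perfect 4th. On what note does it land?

F#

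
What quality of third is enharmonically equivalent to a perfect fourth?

A perfect fourth spans 5 semitones.
A third spanning 5 semitones is augmented (the major third is 4).

augmented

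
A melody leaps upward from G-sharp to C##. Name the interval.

augmented fourth

Counting letters G–A–B–C gives a fourth.
G#→C## = 6 semitones, 1 wider than the perfect fourth (5), so augmented.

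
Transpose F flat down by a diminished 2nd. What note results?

E

F down a major second is Eb, so the target letter is E.
From Fb, a diminished second is 0 semitones down: E.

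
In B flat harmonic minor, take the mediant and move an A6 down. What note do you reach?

The mediant of Bb harmonic minor is Db.
An augmented sixth (10 semitones) below Db lands on the letter F, giving Fbb.

Fbb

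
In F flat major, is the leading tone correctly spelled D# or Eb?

Each scale degree takes a distinct letter name. Degree 7 of a scale on F must use the letter E.
Eb and D# are enharmonically the same pitch, but only Eb uses the letter E, so it is the correct spelling here.

Eb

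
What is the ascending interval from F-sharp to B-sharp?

augmented fourth

Counting letters F–G–A–B gives a fourth.
F#→B# = 6 semitones, 1 wider than the perfect fourth (5), so augmented.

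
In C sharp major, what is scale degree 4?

F#

Degree 4 takes the letter 3 steps above C, which is F.
In major, degree 4 sits 5 semitones above the tonic. C# + 5 semitones is pitch class 6, spelled on F as F#.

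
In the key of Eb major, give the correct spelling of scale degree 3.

Degree 3 takes the letter 2 steps above E, which is G.
In major, degree 3 sits 4 semitones above the tonic. Eb + 4 semitones is pitch class 7, spelled on G as G.

G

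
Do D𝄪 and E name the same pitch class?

Yes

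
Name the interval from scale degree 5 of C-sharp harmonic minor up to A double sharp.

augmented second

Scale degree 5 of C# harmonic minor is G#.
G# up to A##: letters G→A make it a second; 3 semitones makes it augmented.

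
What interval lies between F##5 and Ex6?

The letter names run F→E, a span of 6 letter steps, so the interval is some kind of seventh.
F## to E## is 11 semitones. A major seventh is 11, so 11 makes it major.

major seventh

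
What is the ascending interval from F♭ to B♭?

Counting letters F–G–A–B gives a fourth.
Fb→Bb = 6 semitones, 1 wider than the perfect fourth (5), so augmented.

augmented fourth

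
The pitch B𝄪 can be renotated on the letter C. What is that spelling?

B## is pitch class 1. The letter C alone is pitch class 0.
To reach pitch class 1 from C requires an offset of +1 semitone, i.e. sharp: C#.

C#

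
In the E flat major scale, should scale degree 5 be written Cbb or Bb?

Bb

Each scale degree takes a distinct letter name. Degree 5 of a scale on E must use the letter B.
Bb and Cbb are enharmonically the same pitch, but only Bb uses the letter B, so it is the correct spelling here.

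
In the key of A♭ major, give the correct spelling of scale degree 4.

Degree 4 takes the letter 3 steps above A, which is D.
In major, degree 4 sits 5 semitones above the tonic. Ab + 5 semitones is pitch class 1, spelled on D as Db.

Db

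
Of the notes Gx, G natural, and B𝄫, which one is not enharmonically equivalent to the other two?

G

In 12-tone equal temperament, enharmonic equivalents share a pitch class. G## is pitch class 9; G is pitch class 7; Bbb is pitch class 9.
G## and Bbb share pitch class 9, while G is pitch class 7.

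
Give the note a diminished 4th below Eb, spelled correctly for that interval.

A fourth below E lands on the letter B.
A diminished fourth spans 4 semitones, so Eb moves to pitch class 11. On the letter B that is B.

B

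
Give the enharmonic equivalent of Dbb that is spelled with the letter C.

Plain C sits at the same pitch as Dbb, so on the letter C the same pitch needs a natural: C.

C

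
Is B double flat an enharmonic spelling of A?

Yes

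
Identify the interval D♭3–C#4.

augmented seventh

The letter names run D→C, a span of 6 letter steps, so the interval is some kind of seventh.
Db to C# is 12 semitones. A major seventh is 11, so 12 makes it augmented.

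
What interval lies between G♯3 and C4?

diminished fourth

The letter names run G→C, a span of 3 letter steps, so the interval is some kind of fourth.
G# to C is 4 semitones. A perfect fourth is 5, so 4 makes it diminished.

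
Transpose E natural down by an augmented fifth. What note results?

Ab

E down a perfect fifth is A, so the target letter is A.
From E, an augmented fifth is 8 semitones down: Ab.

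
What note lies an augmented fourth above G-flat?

C

A fourth above G lands on the letter C.
An augmented fourth spans 6 semitones, so Gb moves to pitch class 0. On the letter C that is C.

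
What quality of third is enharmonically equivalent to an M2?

diminished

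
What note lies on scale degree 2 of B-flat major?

Degree 2 takes the letter 1 step above B, which is C.
In major, degree 2 sits 2 semitones above the tonic. Bb + 2 semitones is pitch class 0, spelled on C as C.

C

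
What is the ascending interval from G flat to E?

The letter names run G→E, a span of 5 letter steps, so the interval is some kind of sixth.
Gb to E is 10 semitones. A major sixth is 9, so 10 makes it augmented.

augmented sixth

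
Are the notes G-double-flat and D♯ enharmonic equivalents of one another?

No

Gbb is pitch class 5; D# is pitch class 3.
The pitch classes differ (5 vs. 3), so they are not enharmonic equivalents.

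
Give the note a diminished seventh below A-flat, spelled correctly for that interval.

B

A seventh below A lands on the letter B.
A diminished seventh spans 9 semitones, so Ab moves to pitch class 11. On the letter B that is B.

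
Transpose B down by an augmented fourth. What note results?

F

B down a perfect fourth is F#, so the target letter is F.
From B, an augmented fourth is 6 semitones down: F.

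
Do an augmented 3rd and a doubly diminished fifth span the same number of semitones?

Yes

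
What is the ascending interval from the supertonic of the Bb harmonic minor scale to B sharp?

augmented seventh

The supertonic of Bb harmonic minor is C.
C up to B#: letters C→B make it a seventh; 12 semitones makes it augmented.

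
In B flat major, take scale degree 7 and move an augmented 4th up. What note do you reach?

Scale degree 7 of Bb major is A.
An augmented fourth (6 semitones) above A lands on the letter D, giving D#.

D#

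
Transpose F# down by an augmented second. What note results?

A second below F lands on the letter E.
An augmented second spans 3 semitones, so F# moves to pitch class 3. On the letter E that is Eb.

Eb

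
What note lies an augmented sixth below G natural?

Bbb

A sixth below G lands on the letter B.
An augmented sixth spans 10 semitones, so G moves to pitch class 9. On the letter B that is Bbb.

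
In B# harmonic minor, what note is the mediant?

The B# harmonic minor scale runs B# C## D# E# F## G# A##.
Degree 3 is D#.

D#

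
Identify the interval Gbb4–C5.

Counting letters G–A–B–C gives a fourth.
Gbb→C = 7 semitones, 2 wider than the perfect fourth (5), so doubly augmented.

doubly augmented fourth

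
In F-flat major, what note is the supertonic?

Gb

The Fb major scale runs Fb Gb Ab Bbb Cb Db Eb.
Degree 2 is Gb.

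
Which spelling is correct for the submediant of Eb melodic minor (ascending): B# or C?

Each scale degree takes a distinct letter name. Degree 6 of a scale on E must use the letter C.
C and B# are enharmonically the same pitch, but only C uses the letter C, so it is the correct spelling here.

C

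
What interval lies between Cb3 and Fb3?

perfect fourth

Counting letters C–D–E–F gives a fourth.
Cb→Fb = 5 semitones, exactly the perfect fourth.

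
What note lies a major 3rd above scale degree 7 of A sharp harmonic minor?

B##

Scale degree 7 of A# harmonic minor is G##.
A major third (4 semitones) above G## lands on the letter B, giving B##.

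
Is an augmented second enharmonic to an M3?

An augmented second spans 3 semitones; a major third spans 4.
The spans differ, so they are not enharmonic equivalents.

No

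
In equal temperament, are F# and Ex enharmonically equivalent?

Yes

F# is pitch class 6; E## is pitch class 6.
All spellings map to pitch class 6, so they are enharmonically equivalent.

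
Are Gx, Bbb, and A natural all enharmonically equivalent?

Yes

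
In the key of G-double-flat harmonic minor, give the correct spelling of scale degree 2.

Abb

Degree 2 takes the letter 1 step above G, which is A.
In harmonic minor, degree 2 sits 2 semitones above the tonic. Gbb + 2 semitones is pitch class 7, spelled on A as Abb.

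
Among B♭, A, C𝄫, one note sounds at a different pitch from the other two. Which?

A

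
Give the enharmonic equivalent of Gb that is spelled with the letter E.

Plain E sits 2 semitones below Gb, so on the letter E the same pitch needs a double sharp: E##.

E##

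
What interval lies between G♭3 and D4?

The letter names run G→D, a span of 4 letter steps, so the interval is some kind of fifth.
Gb to D is 8 semitones. A perfect fifth is 7, so 8 makes it augmented.

augmented fifth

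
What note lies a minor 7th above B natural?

A

A seventh above B lands on the letter A.
A minor seventh spans 10 semitones, so B moves to pitch class 9. On the letter A that is A.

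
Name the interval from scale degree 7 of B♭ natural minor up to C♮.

Scale degree 7 of Bb natural minor is Ab.
Ab up to C: letters A→C make it a third; 4 semitones makes it major.

major third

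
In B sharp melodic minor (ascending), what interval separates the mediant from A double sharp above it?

augmented fifth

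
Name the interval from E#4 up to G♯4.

Counting letters E–F–G gives a third.
E#→G# = 3 semitones, 1 narrower than the major third (4), so minor.

minor third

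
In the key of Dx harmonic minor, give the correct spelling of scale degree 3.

F##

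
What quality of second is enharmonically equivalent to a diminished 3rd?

major

A diminished third spans 2 semitones.
A second spanning 2 semitones is major (the major second is 2).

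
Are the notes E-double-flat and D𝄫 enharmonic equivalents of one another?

Ebb is pitch class 2; Dbb is pitch class 0.
The pitch classes differ (2 vs. 0), so they are not enharmonic equivalents.

No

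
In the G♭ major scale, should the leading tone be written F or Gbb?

F

Each scale degree takes a distinct letter name. Degree 7 of a scale on G must use the letter F.
F and Gbb are enharmonically the same pitch, but only F uses the letter F, so it is the correct spelling here.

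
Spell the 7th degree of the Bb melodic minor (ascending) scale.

Degree 7 takes the letter 6 steps above B, which is A.
In melodic minor (ascending), degree 7 sits 11 semitones above the tonic. Bb + 11 semitones is pitch class 9, spelled on A as A.

A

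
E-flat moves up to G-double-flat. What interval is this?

Counting letters E–F–G gives a third.
Eb→Gbb = 2 semitones, 2 narrower than the major third (4), so diminished.

diminished third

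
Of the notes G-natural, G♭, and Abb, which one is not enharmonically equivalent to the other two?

Gb

In 12-tone equal temperament, enharmonic equivalents share a pitch class. G is pitch class 7; Gb is pitch class 6; Abb is pitch class 7.
G and Abb share pitch class 7, while Gb is pitch class 6.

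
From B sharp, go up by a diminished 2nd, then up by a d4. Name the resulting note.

Fb

A diminished second up from B# is C (letter C, 0 semitones up).
A diminished fourth up from C is Fb (letter F, 4 semitones up).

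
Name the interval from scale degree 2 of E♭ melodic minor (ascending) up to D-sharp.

Scale degree 2 of Eb melodic minor (ascending) is F.
F up to D#: letters F→D make it a sixth; 10 semitones makes it augmented.

augmented sixth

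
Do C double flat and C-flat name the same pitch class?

Cbb is pitch class 10; Cb is pitch class 11.
The pitch classes differ (10 vs. 11), so they are not enharmonic equivalents.

No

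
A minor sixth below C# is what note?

E#

C down a major sixth is Eb, so the target letter is E.
From C#, a minor sixth is 8 semitones down: E#.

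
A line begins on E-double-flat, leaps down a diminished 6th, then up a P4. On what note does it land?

C

A diminished sixth down from Ebb is G (letter G, 7 semitones down).
A perfect fourth up from G is C (letter C, 5 semitones up).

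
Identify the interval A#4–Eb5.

doubly diminished fifth

The letter names run A→E, a span of 4 letter steps, so the interval is some kind of fifth.
A# to Eb is 5 semitones. A perfect fifth is 7, so 5 makes it doubly diminished.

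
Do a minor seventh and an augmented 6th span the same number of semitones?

A minor seventh spans 10 semitones; an augmented sixth spans 10.
They are enharmonically equivalent.

Yes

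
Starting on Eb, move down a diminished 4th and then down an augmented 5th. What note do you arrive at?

A diminished fourth down from Eb is B (letter B, 4 semitones down).
An augmented fifth down from B is Eb (letter E, 8 semitones down).

Eb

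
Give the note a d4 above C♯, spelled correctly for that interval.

C up a perfect fourth is F, so the target letter is F.
From C#, a diminished fourth is 4 semitones up: F.

F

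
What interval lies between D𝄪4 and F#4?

diminished third

Counting letters D–E–F gives a third.
D##→F# = 2 semitones, 2 narrower than the major third (4), so diminished.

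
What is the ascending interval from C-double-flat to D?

doubly augmented second

Counting letters C–D gives a second.
Cbb→D = 4 semitones, 2 wider than the major second (2), so doubly augmented.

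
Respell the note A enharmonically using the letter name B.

Bbb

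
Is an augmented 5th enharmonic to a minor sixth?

Yes

An augmented fifth spans 8 semitones; a minor sixth spans 8.
They are enharmonically equivalent.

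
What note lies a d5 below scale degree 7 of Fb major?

Scale degree 7 of Fb major is Eb.
A diminished fifth (6 semitones) below Eb lands on the letter A, giving A.

A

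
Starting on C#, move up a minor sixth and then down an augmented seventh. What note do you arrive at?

A minor sixth up from C# is A (letter A, 8 semitones up).
An augmented seventh down from A is Bbb (letter B, 12 semitones down).

Bbb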